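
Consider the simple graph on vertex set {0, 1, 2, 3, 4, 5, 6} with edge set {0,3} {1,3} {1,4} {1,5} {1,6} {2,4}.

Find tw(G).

A width-1 tree decomposition is:
Bags: B1 = {1, 3}  B2 = {1, 5}  B3 = {0, 3}  B4 = {1, 6}  B5 = {1, 4}  B6 = {2, 4}
Tree: B1–B2, B1–B3, B2–B4, B1–B5, B5–B6
Every bag has size at most 2, so the width is 2 − 1 = 1 and tw(G) ≤ 1. Any graph with an edge has treewidth ≥ 1, and G has the edge 1–3. Combining the bounds, tw(G) = 1.

1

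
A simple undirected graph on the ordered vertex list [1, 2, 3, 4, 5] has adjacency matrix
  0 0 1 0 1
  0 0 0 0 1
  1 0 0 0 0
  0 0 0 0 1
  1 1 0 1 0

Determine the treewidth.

1

A width-1 tree decomposition is:
Bags: B1 = {2, 5}  B2 = {1, 5}  B3 = {4, 5}  B4 = {1, 3}
Tree: B1–B2, B2–B3, B2–B4
Every bag has size at most 2, so the width is 2 − 1 = 1 and tw(G) ≤ 1. G has an edge, so its treewidth is at least 1. Combining the bounds, tw(G) = 1.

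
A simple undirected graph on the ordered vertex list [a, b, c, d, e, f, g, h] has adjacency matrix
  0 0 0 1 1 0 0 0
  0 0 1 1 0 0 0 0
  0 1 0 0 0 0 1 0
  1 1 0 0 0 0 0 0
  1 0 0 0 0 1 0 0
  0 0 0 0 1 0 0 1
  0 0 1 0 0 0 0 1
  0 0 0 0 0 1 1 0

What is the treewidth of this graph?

2

A width-2 tree decomposition is:
Bags: B1 = {a, d, e}  B2 = {b, d, e}  B3 = {b, c, e}  B4 = {c, e, g}  B5 = {e, g, h}  B6 = {e, f, h}
Tree: B1–B2, B2–B3, B3–B4, B4–B5, B5–B6
Each bag holds 3 vertices, so the decomposition has width 2, which upper-bounds the treewidth. Since e–a–d–b–c–g–h–f–e is a cycle in G, G is not acyclic. Forests are exactly the graphs of treewidth ≤ 1, so tw(G) ≥ 2. Combining the bounds, tw(G) = 2.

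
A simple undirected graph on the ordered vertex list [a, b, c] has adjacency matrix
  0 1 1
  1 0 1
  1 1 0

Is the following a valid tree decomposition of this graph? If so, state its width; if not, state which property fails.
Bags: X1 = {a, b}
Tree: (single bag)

A tree decomposition must satisfy three properties: every vertex lies in some bag; for every edge, both endpoints lie together in some bag; and for every vertex, the bags containing it form a connected subtree. Here vertex c appears in no bag, so the decomposition is invalid.

No — vertex c appears in no bag.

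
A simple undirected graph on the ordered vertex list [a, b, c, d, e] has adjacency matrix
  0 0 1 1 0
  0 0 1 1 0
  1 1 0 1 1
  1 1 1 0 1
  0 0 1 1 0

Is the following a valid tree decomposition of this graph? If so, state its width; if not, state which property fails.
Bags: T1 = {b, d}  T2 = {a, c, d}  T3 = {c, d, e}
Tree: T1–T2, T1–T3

No — edge (c,b) lies in no bag.

A tree decomposition must satisfy three properties: every vertex lies in some bag; for every edge, both endpoints lie together in some bag; and for every vertex, the bags containing it form a connected subtree. Here edge (c,b) lies in no bag, so the decomposition is invalid.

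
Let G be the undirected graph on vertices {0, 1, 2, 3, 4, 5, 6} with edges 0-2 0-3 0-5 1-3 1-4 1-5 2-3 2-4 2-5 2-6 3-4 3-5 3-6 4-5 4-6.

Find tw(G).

A width-3 tree decomposition is:
Bags: B1 = {2, 3, 4, 5}  B2 = {2, 3, 4, 6}  B3 = {0, 2, 3, 5}  B4 = {1, 3, 4, 5}
Tree: B1–B2, B1–B3, B1–B4
The largest bag has 4 vertices, giving width 3; this decomposition certifies tw(G) ≤ 3. Conversely, {1, 3, 4, 5} is a clique of size 4, and the vertices of any clique must share a bag in every tree decomposition; so some bag has ≥ 4 vertices and tw(G) ≥ 3. The upper and lower bounds meet at 3, so that is the treewidth.

3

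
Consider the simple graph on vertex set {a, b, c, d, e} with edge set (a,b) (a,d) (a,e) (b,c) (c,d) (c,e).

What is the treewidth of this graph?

2

A width-2 tree decomposition is:
Bags: B1 = {a, b, c}  B2 = {a, c, d}  B3 = {a, c, e}
Tree: B1–B2, B2–B3
Every bag has size at most 3, so the width is 3 − 1 = 2 and tw(G) ≤ 2. Since b–a–d–c–b is a cycle in G, G is not acyclic. Forests are exactly the graphs of treewidth ≤ 1, so tw(G) ≥ 2. Therefore the treewidth is 2.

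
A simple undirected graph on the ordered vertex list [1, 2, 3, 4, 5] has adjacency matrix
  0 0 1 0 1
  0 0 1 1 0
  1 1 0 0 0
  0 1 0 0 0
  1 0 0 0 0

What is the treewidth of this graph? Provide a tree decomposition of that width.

Every bag has size at most 2, so the width is 2 − 1 = 1 and tw(G) ≤ 1. G has an edge, so its treewidth is at least 1. Hence tw(G) = 1 exactly.

Treewidth 1.
Bags: B1 = {2, 4}  B2 = {2, 3}  B3 = {1, 3}  B4 = {1, 5}
Tree: B1–B2, B2–B3, B3–B4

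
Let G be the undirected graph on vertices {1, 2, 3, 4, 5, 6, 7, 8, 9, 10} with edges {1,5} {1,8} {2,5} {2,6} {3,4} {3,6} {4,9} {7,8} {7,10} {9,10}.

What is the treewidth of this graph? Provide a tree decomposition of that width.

Treewidth 2.
Bags: B1 = {4, 9, 10}  B2 = {3, 4, 10}  B3 = {3, 6, 10}  B4 = {2, 6, 10}  B5 = {2, 5, 10}  B6 = {1, 5, 10}  B7 = {1, 8, 10}  B8 = {7, 8, 10}
Tree: B1–B2, B2–B3, B3–B4, B4–B5, B5–B6, B6–B7, B7–B8

The largest bag has 3 vertices, giving width 2; this decomposition certifies tw(G) ≤ 2. Since 10–9–4–3–6–2–5–1–8–7–10 is a cycle in G, G is not acyclic. Forests are exactly the graphs of treewidth ≤ 1, so tw(G) ≥ 2. The upper and lower bounds meet at 2, so that is the treewidth.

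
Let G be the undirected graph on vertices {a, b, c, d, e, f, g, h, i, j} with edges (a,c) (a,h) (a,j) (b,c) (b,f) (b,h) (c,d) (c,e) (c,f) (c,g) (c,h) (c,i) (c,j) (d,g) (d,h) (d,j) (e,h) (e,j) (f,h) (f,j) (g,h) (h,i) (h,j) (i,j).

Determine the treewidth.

3

A width-3 tree decomposition is:
Bags: B1 = {c, d, g, h}  B2 = {c, d, h, j}  B3 = {a, c, h, j}  B4 = {c, h, i, j}  B5 = {c, f, h, j}  B6 = {c, e, h, j}  B7 = {b, c, f, h}
Tree: B1–B2, B2–B3, B2–B4, B3–B5, B5–B6, B5–B7
Each bag holds 4 vertices, so the decomposition has width 3, which upper-bounds the treewidth. For the lower bound, the 4 vertices {c, d, g, h} are pairwise adjacent, and any tree decomposition puts a clique entirely inside one bag — forcing width ≥ 3. Hence tw(G) = 3 exactly.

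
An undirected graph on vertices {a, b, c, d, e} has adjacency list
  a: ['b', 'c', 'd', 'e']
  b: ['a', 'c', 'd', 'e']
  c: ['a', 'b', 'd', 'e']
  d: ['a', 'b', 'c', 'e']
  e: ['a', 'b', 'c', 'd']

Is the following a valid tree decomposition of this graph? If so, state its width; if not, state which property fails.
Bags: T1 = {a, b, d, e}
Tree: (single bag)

A tree decomposition must satisfy three properties: every vertex lies in some bag; for every edge, both endpoints lie together in some bag; and for every vertex, the bags containing it form a connected subtree. Here vertex c appears in no bag, so the decomposition is invalid.

No — vertex c appears in no bag.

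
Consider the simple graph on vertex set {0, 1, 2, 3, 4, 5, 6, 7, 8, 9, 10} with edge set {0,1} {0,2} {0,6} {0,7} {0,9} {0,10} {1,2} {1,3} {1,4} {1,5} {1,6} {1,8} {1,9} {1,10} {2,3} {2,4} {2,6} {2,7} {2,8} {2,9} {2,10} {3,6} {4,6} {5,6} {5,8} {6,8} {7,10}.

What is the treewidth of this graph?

3

A width-3 tree decomposition is:
Bags: B1 = {0, 1, 2, 10}  B2 = {0, 1, 2, 6}  B3 = {1, 2, 4, 6}  B4 = {0, 1, 2, 9}  B5 = {0, 2, 7, 10}  B6 = {1, 2, 6, 8}  B7 = {1, 2, 3, 6}  B8 = {1, 5, 6, 8}
Tree: B1–B2, B2–B3, B2–B4, B1–B5, B3–B6, B3–B7, B6–B8
The largest bag has 4 vertices, giving width 3; this decomposition certifies tw(G) ≤ 3. For the lower bound, the 4 vertices {0, 1, 2, 9} are pairwise adjacent, and any tree decomposition puts a clique entirely inside one bag — forcing width ≥ 3. Therefore the treewidth is 3.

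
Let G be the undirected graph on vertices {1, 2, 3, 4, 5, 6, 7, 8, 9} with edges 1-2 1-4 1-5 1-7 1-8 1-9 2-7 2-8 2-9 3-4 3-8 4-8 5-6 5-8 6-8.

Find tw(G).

A width-2 tree decomposition is:
Bags: B1 = {1, 5, 8}  B2 = {1, 4, 8}  B3 = {1, 2, 8}  B4 = {1, 2, 7}  B5 = {1, 2, 9}  B6 = {5, 6, 8}  B7 = {3, 4, 8}
Tree: B1–B2, B1–B3, B3–B4, B3–B5, B1–B6, B2–B7
The largest bag has 3 vertices, giving width 2; this decomposition certifies tw(G) ≤ 2. On the other hand G contains the 3-clique {1, 2, 8}. A clique must lie in a single bag of any decomposition, so no decomposition can have width below 2. Therefore the treewidth is 2.

2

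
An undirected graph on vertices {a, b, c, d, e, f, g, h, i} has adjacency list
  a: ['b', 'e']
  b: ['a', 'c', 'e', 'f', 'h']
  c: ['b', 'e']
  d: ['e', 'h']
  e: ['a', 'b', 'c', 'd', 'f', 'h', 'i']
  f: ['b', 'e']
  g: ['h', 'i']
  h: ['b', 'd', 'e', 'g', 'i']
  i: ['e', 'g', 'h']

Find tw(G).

A width-2 tree decomposition is:
Bags: B1 = {b, e, f}  B2 = {b, e, h}  B3 = {d, e, h}  B4 = {b, c, e}  B5 = {a, b, e}  B6 = {e, h, i}  B7 = {g, h, i}
Tree: B1–B2, B2–B3, B2–B4, B4–B5, B2–B6, B6–B7
The largest bag has 3 vertices, giving width 2; this decomposition certifies tw(G) ≤ 2. Conversely, {g, h, i} is a clique of size 3, and the vertices of any clique must share a bag in every tree decomposition; so some bag has ≥ 3 vertices and tw(G) ≥ 2. Therefore the treewidth is 2.

2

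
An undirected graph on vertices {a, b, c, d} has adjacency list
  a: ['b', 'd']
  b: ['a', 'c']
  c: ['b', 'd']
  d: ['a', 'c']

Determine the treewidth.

2

A width-2 tree decomposition is:
Bags: B1 = {a, c, d}  B2 = {a, b, c}
Tree: B1–B2
Each bag holds 3 vertices, so the decomposition has width 2, which upper-bounds the treewidth. Since c–d–a–b–c is a cycle in G, G is not acyclic. Forests are exactly the graphs of treewidth ≤ 1, so tw(G) ≥ 2. Combining the bounds, tw(G) = 2.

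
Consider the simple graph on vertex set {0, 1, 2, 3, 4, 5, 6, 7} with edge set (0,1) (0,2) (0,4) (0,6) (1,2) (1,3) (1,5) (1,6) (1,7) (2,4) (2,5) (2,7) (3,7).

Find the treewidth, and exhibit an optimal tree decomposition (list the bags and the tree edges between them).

The largest bag has 3 vertices, giving width 2; this decomposition certifies tw(G) ≤ 2. On the other hand G contains the 3-clique {0, 1, 2}. A clique must lie in a single bag of any decomposition, so no decomposition can have width below 2. The upper and lower bounds meet at 2, so that is the treewidth.

Treewidth 2.
One optimal decomposition is:
Bags: B1 = {0, 1, 6}  B2 = {0, 1, 2}  B3 = {0, 2, 4}  B4 = {1, 2, 7}  B5 = {1, 3, 7}  B6 = {1, 2, 5}
Tree: B1–B2, B2–B3, B2–B4, B4–B5, B2–B6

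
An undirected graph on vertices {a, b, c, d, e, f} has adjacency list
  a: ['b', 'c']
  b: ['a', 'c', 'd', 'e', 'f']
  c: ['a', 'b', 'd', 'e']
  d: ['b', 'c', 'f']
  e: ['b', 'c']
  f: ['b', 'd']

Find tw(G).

A width-2 tree decomposition is:
Bags: B1 = {a, b, c}  B2 = {b, c, d}  B3 = {b, c, e}  B4 = {b, d, f}
Tree: B1–B2, B1–B3, B2–B4
The largest bag has 3 vertices, giving width 2; this decomposition certifies tw(G) ≤ 2. On the other hand G contains the 3-clique {b, c, d}. A clique must lie in a single bag of any decomposition, so no decomposition can have width below 2. Combining the bounds, tw(G) = 2.

2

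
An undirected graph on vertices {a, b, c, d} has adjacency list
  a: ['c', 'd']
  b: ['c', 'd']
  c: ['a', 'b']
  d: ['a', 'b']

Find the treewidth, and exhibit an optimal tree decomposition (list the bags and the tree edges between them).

The largest bag has 3 vertices, giving width 2; this decomposition certifies tw(G) ≤ 2. The edges c–a–d–b–c form a cycle, so G is not a tree and its treewidth is at least 2. Hence tw(G) = 2 exactly.

Treewidth 2.
One such decomposition:
Bags: B1 = {a, c, d}  B2 = {b, c, d}
Tree: B1–B2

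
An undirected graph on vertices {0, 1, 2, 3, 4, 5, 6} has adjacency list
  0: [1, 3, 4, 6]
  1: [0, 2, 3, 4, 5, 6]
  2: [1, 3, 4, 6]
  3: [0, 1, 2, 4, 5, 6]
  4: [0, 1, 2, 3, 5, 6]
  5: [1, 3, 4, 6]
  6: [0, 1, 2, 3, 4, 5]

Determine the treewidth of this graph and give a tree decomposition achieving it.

Each bag holds 5 vertices, so the decomposition has width 4, which upper-bounds the treewidth. For the lower bound, the 5 vertices {0, 1, 3, 4, 6} are pairwise adjacent, and any tree decomposition puts a clique entirely inside one bag — forcing width ≥ 4. Combining the bounds, tw(G) = 4.

Treewidth 4.
One optimal decomposition is:
Bags: B1 = {0, 1, 3, 4, 6}  B2 = {1, 3, 4, 5, 6}  B3 = {1, 2, 3, 4, 6}
Tree: B1–B2, B1–B3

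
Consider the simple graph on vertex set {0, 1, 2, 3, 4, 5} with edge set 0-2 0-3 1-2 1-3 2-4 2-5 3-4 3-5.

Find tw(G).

2

A width-2 tree decomposition is:
Bags: B1 = {2, 3, 5}  B2 = {0, 2, 3}  B3 = {1, 2, 3}  B4 = {2, 3, 4}
Tree: B1–B2, B2–B3, B3–B4
Each bag holds 3 vertices, so the decomposition has width 2, which upper-bounds the treewidth. For the lower bound, G contains the cycle 5–2–0–3–5, so G is not a forest; only forests have treewidth ≤ 1, hence tw(G) ≥ 2. Therefore the treewidth is 2.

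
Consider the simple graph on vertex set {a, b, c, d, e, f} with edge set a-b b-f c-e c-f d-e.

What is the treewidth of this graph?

1

A width-1 tree decomposition is:
Bags: B1 = {d, e}  B2 = {c, e}  B3 = {c, f}  B4 = {b, f}  B5 = {a, b}
Tree: B1–B2, B2–B3, B3–B4, B4–B5
The largest bag has 2 vertices, giving width 1; this decomposition certifies tw(G) ≤ 1. Since G has at least one edge (e.g. d–e), it is not an edgeless graph, so tw(G) ≥ 1. Hence tw(G) = 1 exactly.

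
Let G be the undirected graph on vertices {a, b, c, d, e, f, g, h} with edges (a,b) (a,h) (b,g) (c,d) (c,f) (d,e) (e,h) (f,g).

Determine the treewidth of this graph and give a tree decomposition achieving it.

The largest bag has 3 vertices, giving width 2; this decomposition certifies tw(G) ≤ 2. The edges g–b–a–h–e–d–c–f–g form a cycle, so G is not a tree and its treewidth is at least 2. Combining the bounds, tw(G) = 2.

Treewidth 2.
One optimal decomposition is:
Bags: B1 = {a, b, g}  B2 = {a, g, h}  B3 = {e, g, h}  B4 = {d, e, g}  B5 = {c, d, g}  B6 = {c, f, g}
Tree: B1–B2, B2–B3, B3–B4, B4–B5, B5–B6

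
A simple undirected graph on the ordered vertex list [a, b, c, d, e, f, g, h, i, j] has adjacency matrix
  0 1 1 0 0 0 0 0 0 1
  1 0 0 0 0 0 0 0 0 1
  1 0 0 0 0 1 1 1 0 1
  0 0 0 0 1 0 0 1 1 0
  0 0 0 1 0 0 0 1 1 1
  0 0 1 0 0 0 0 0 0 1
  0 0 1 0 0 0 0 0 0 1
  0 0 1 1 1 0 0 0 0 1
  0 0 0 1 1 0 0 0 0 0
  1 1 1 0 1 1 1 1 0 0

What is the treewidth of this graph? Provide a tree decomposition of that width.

Treewidth 2.
One such decomposition:
Bags: B1 = {d, e, h}  B2 = {e, h, j}  B3 = {c, h, j}  B4 = {d, e, i}  B5 = {c, f, j}  B6 = {c, g, j}  B7 = {a, c, j}  B8 = {a, b, j}
Tree: B1–B2, B2–B3, B1–B4, B3–B5, B5–B6, B5–B7, B7–B8

The largest bag has 3 vertices, giving width 2; this decomposition certifies tw(G) ≤ 2. On the other hand G contains the 3-clique {d, e, h}. A clique must lie in a single bag of any decomposition, so no decomposition can have width below 2. Hence tw(G) = 2 exactly.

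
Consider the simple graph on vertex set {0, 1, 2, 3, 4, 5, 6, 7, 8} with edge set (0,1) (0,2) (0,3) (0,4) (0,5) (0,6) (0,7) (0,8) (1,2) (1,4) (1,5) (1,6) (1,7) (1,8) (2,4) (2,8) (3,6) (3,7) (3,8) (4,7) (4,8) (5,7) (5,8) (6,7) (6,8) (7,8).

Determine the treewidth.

A width-4 tree decomposition is:
Bags: B1 = {0, 1, 5, 7, 8}  B2 = {0, 1, 6, 7, 8}  B3 = {0, 1, 4, 7, 8}  B4 = {0, 3, 6, 7, 8}  B5 = {0, 1, 2, 4, 8}
Tree: B1–B2, B1–B3, B2–B4, B3–B5
The largest bag has 5 vertices, giving width 4; this decomposition certifies tw(G) ≤ 4. For the lower bound, the 5 vertices {0, 1, 2, 4, 8} are pairwise adjacent, and any tree decomposition puts a clique entirely inside one bag — forcing width ≥ 4. Combining the bounds, tw(G) = 4.

4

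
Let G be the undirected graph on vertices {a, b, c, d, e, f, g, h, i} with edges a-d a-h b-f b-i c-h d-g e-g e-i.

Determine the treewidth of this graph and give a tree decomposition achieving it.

Treewidth 1.
One such decomposition:
Bags: B1 = {c, h}  B2 = {a, h}  B3 = {a, d}  B4 = {d, g}  B5 = {e, g}  B6 = {e, i}  B7 = {b, i}  B8 = {b, f}
Tree: B1–B2, B2–B3, B3–B4, B4–B5, B5–B6, B6–B7, B7–B8

Every bag has size at most 2, so the width is 2 − 1 = 1 and tw(G) ≤ 1. G has an edge, so its treewidth is at least 1. Hence tw(G) = 1 exactly.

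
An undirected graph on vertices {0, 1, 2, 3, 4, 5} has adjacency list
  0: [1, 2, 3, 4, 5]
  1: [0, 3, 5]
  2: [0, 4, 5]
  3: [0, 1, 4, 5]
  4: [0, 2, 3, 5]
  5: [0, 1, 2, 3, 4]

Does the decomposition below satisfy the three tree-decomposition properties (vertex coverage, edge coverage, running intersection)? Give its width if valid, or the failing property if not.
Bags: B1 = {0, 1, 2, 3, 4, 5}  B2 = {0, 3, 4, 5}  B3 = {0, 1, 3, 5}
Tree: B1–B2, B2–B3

A tree decomposition must satisfy three properties: every vertex lies in some bag; for every edge, both endpoints lie together in some bag; and for every vertex, the bags containing it form a connected subtree. Here bags containing vertex 1 are not connected in the tree, so the decomposition is invalid.

No — bags containing vertex 1 are not connected in the tree.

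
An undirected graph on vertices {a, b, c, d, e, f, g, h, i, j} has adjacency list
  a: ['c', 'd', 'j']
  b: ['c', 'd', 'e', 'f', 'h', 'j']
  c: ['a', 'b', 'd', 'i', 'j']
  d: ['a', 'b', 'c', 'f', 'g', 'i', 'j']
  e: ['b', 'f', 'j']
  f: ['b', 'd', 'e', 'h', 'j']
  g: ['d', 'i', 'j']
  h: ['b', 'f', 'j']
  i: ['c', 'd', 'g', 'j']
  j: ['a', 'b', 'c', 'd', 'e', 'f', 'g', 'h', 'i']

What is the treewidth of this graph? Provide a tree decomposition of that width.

Treewidth 3.
One such decomposition:
Bags: B1 = {b, c, d, j}  B2 = {c, d, i, j}  B3 = {b, d, f, j}  B4 = {b, e, f, j}  B5 = {a, c, d, j}  B6 = {d, g, i, j}  B7 = {b, f, h, j}
Tree: B1–B2, B1–B3, B3–B4, B2–B5, B2–B6, B4–B7

Every bag has size at most 4, so the width is 4 − 1 = 3 and tw(G) ≤ 3. Conversely, {d, g, i, j} is a clique of size 4, and the vertices of any clique must share a bag in every tree decomposition; so some bag has ≥ 4 vertices and tw(G) ≥ 3. The upper and lower bounds meet at 3, so that is the treewidth.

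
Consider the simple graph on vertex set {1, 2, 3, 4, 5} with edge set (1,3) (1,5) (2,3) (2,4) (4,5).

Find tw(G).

A width-2 tree decomposition is:
Bags: B1 = {1, 2, 3}  B2 = {1, 2, 5}  B3 = {2, 4, 5}
Tree: B1–B2, B2–B3
Every bag has size at most 3, so the width is 3 − 1 = 2 and tw(G) ≤ 2. Since 2–3–1–5–4–2 is a cycle in G, G is not acyclic. Forests are exactly the graphs of treewidth ≤ 1, so tw(G) ≥ 2. Therefore the treewidth is 2.

2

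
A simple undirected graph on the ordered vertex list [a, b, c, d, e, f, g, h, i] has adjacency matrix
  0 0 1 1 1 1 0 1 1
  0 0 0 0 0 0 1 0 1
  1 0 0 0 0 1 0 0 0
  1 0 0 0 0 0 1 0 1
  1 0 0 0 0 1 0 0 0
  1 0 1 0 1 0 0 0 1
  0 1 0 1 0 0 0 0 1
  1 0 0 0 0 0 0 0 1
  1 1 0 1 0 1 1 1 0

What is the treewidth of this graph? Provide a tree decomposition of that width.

Treewidth 2.
One such decomposition:
Bags: B1 = {a, h, i}  B2 = {a, f, i}  B3 = {a, e, f}  B4 = {a, d, i}  B5 = {d, g, i}  B6 = {b, g, i}  B7 = {a, c, f}
Tree: B1–B2, B2–B3, B2–B4, B4–B5, B5–B6, B2–B7

Each bag holds 3 vertices, so the decomposition has width 2, which upper-bounds the treewidth. For the lower bound, the 3 vertices {a, e, f} are pairwise adjacent, and any tree decomposition puts a clique entirely inside one bag — forcing width ≥ 2. Hence tw(G) = 2 exactly.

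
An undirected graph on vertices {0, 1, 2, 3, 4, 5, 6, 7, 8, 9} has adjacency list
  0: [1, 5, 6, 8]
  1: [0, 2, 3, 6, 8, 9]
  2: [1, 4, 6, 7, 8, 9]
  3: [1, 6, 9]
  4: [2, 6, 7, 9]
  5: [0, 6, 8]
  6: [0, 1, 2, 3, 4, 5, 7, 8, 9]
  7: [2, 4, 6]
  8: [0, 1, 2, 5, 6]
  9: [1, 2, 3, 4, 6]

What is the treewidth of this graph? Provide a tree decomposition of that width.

Each bag holds 4 vertices, so the decomposition has width 3, which upper-bounds the treewidth. On the other hand G contains the 4-clique {0, 1, 6, 8}. A clique must lie in a single bag of any decomposition, so no decomposition can have width below 3. The upper and lower bounds meet at 3, so that is the treewidth.

Treewidth 3.
One optimal decomposition is:
Bags: B1 = {2, 4, 6, 9}  B2 = {1, 2, 6, 9}  B3 = {1, 3, 6, 9}  B4 = {1, 2, 6, 8}  B5 = {0, 1, 6, 8}  B6 = {0, 5, 6, 8}  B7 = {2, 4, 6, 7}
Tree: B1–B2, B2–B3, B2–B4, B4–B5, B5–B6, B1–B7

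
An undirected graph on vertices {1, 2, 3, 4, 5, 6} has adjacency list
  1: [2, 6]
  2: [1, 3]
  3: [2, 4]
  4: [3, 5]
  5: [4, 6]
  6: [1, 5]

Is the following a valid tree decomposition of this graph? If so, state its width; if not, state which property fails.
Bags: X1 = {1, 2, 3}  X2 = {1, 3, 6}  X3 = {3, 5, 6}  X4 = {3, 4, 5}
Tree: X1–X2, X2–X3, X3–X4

Yes; width 2.

Checking the three conditions: (i) the bags cover all of {1, 2, 3, 4, 5, 6}; (ii) for each edge, some bag contains both endpoints; (iii) the bags containing any fixed vertex form a subtree. All hold, so the decomposition is valid with width 3 − 1 = 2.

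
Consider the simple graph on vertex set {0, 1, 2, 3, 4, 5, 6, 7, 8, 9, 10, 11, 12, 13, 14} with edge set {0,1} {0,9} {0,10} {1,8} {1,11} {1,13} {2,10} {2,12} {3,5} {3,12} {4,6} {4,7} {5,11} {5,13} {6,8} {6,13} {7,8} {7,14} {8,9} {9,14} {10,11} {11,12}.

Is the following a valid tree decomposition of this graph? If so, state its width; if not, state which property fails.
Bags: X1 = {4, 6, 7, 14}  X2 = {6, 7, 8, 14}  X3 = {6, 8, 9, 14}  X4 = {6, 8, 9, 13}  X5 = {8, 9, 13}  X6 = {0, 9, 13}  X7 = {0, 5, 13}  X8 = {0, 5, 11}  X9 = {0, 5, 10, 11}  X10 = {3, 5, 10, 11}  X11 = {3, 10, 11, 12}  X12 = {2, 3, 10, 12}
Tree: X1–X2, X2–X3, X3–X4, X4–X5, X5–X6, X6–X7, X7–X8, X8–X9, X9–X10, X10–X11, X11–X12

No — vertex 1 appears in no bag.

A tree decomposition must satisfy three properties: every vertex lies in some bag; for every edge, both endpoints lie together in some bag; and for every vertex, the bags containing it form a connected subtree. Here vertex 1 appears in no bag, so the decomposition is invalid.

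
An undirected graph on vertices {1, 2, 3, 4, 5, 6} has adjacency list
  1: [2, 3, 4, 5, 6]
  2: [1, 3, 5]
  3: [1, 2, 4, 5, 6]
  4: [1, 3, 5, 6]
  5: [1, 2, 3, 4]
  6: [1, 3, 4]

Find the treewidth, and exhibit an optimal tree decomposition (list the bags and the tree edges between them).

Treewidth 3.
One such decomposition:
Bags: B1 = {1, 3, 4, 5}  B2 = {1, 2, 3, 5}  B3 = {1, 3, 4, 6}
Tree: B1–B2, B1–B3

Each bag holds 4 vertices, so the decomposition has width 3, which upper-bounds the treewidth. On the other hand G contains the 4-clique {1, 2, 3, 5}. A clique must lie in a single bag of any decomposition, so no decomposition can have width below 3. Hence tw(G) = 3 exactly.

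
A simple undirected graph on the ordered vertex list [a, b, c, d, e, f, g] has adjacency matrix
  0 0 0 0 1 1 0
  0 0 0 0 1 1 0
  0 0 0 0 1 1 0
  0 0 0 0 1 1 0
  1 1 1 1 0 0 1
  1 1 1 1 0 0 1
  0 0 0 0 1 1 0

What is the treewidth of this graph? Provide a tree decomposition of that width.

Every bag has size at most 3, so the width is 3 − 1 = 2 and tw(G) ≤ 2. Since e–g–f–c–e is a cycle in G, G is not acyclic. Forests are exactly the graphs of treewidth ≤ 1, so tw(G) ≥ 2. Therefore the treewidth is 2.

Treewidth 2.
Bags: B1 = {e, f, g}  B2 = {c, e, f}  B3 = {a, e, f}  B4 = {b, e, f}  B5 = {d, e, f}
Tree: B1–B2, B2–B3, B3–B4, B4–B5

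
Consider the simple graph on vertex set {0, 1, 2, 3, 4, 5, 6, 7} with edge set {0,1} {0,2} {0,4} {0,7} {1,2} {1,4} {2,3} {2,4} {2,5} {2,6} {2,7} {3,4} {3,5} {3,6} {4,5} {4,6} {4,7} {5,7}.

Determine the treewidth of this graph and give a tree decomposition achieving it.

The largest bag has 4 vertices, giving width 3; this decomposition certifies tw(G) ≤ 3. On the other hand G contains the 4-clique {0, 1, 2, 4}. A clique must lie in a single bag of any decomposition, so no decomposition can have width below 3. The upper and lower bounds meet at 3, so that is the treewidth.

Treewidth 3.
One such decomposition:
Bags: B1 = {0, 2, 4, 7}  B2 = {2, 4, 5, 7}  B3 = {0, 1, 2, 4}  B4 = {2, 3, 4, 5}  B5 = {2, 3, 4, 6}
Tree: B1–B2, B1–B3, B2–B4, B4–B5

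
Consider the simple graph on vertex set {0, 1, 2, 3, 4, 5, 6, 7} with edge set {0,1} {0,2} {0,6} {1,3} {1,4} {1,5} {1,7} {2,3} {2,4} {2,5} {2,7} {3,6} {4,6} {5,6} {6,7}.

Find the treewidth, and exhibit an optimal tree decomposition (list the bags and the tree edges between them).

Every bag has size at most 4, so the width is 4 − 1 = 3 and tw(G) ≤ 3. For the lower bound: the 4 vertex sets {2,3}, {5,6}, {1}, {0} are disjoint, each induces a connected subgraph, and every pair is joined by at least one edge of G. Contracting each set to a single vertex therefore yields K_{4} as a minor, and since treewidth is minor-monotone, tw(G) ≥ tw(K_{4}) = 3. Hence tw(G) = 3 exactly.

Treewidth 3.
Bags: B1 = {1, 2, 3, 6}  B2 = {1, 2, 5, 6}  B3 = {0, 1, 2, 6}  B4 = {1, 2, 6, 7}  B5 = {1, 2, 4, 6}
Tree: B1–B2, B2–B3, B3–B4, B4–B5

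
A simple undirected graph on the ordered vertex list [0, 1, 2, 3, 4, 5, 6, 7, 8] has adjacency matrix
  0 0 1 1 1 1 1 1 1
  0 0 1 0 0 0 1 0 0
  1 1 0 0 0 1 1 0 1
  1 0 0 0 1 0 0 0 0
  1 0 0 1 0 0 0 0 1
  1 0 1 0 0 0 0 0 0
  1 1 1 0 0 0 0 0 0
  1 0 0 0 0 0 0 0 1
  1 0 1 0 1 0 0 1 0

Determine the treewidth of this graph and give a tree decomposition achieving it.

Treewidth 2.
One such decomposition:
Bags: B1 = {0, 2, 6}  B2 = {0, 2, 5}  B3 = {0, 2, 8}  B4 = {0, 4, 8}  B5 = {1, 2, 6}  B6 = {0, 7, 8}  B7 = {0, 3, 4}
Tree: B1–B2, B1–B3, B3–B4, B1–B5, B4–B6, B4–B7

Every bag has size at most 3, so the width is 3 − 1 = 2 and tw(G) ≤ 2. On the other hand G contains the 3-clique {0, 2, 8}. A clique must lie in a single bag of any decomposition, so no decomposition can have width below 2. The upper and lower bounds meet at 2, so that is the treewidth.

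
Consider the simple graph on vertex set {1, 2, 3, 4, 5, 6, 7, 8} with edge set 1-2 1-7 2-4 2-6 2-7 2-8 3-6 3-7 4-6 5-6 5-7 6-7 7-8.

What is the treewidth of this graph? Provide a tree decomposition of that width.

Treewidth 2.
One such decomposition:
Bags: B1 = {2, 6, 7}  B2 = {2, 7, 8}  B3 = {1, 2, 7}  B4 = {2, 4, 6}  B5 = {3, 6, 7}  B6 = {5, 6, 7}
Tree: B1–B2, B2–B3, B1–B4, B1–B5, B5–B6

The largest bag has 3 vertices, giving width 2; this decomposition certifies tw(G) ≤ 2. Conversely, {2, 4, 6} is a clique of size 3, and the vertices of any clique must share a bag in every tree decomposition; so some bag has ≥ 3 vertices and tw(G) ≥ 2. The upper and lower bounds meet at 2, so that is the treewidth.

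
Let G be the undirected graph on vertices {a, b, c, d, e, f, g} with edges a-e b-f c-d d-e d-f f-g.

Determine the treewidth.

A width-1 tree decomposition is:
Bags: B1 = {d, e}  B2 = {d, f}  B3 = {c, d}  B4 = {a, e}  B5 = {b, f}  B6 = {f, g}
Tree: B1–B2, B1–B3, B1–B4, B2–B5, B5–B6
Every bag has size at most 2, so the width is 2 − 1 = 1 and tw(G) ≤ 1. Since G has at least one edge (e.g. d–e), it is not an edgeless graph, so tw(G) ≥ 1. Therefore the treewidth is 1.

1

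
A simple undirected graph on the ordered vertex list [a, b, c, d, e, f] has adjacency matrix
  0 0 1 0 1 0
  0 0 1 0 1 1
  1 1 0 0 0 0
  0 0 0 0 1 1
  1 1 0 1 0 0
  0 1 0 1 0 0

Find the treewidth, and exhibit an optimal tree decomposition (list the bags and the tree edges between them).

Treewidth 2.
One such decomposition:
Bags: B1 = {a, c, e}  B2 = {b, c, e}  B3 = {b, d, e}  B4 = {b, d, f}
Tree: B1–B2, B2–B3, B3–B4

The largest bag has 3 vertices, giving width 2; this decomposition certifies tw(G) ≤ 2. For the lower bound, G contains the cycle a–c–b–e–a, so G is not a forest; only forests have treewidth ≤ 1, hence tw(G) ≥ 2. The upper and lower bounds meet at 2, so that is the treewidth.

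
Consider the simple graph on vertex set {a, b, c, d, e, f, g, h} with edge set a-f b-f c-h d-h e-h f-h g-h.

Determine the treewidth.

A width-1 tree decomposition is:
Bags: B1 = {g, h}  B2 = {c, h}  B3 = {e, h}  B4 = {f, h}  B5 = {b, f}  B6 = {a, f}  B7 = {d, h}
Tree: B1–B2, B2–B3, B2–B4, B4–B5, B4–B6, B2–B7
Each bag holds 2 vertices, so the decomposition has width 1, which upper-bounds the treewidth. Since G has at least one edge (e.g. g–h), it is not an edgeless graph, so tw(G) ≥ 1. Combining the bounds, tw(G) = 1.

1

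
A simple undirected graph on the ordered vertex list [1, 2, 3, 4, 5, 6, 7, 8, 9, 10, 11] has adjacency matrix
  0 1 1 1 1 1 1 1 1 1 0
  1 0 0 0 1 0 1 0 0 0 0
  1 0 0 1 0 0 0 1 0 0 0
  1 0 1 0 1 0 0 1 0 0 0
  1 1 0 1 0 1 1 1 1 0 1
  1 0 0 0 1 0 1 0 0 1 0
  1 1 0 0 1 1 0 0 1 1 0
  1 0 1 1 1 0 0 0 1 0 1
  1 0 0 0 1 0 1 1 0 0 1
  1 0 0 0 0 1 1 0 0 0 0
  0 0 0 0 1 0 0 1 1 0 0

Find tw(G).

3

A width-3 tree decomposition is:
Bags: B1 = {1, 5, 8, 9}  B2 = {1, 5, 7, 9}  B3 = {1, 2, 5, 7}  B4 = {1, 4, 5, 8}  B5 = {5, 8, 9, 11}  B6 = {1, 5, 6, 7}  B7 = {1, 6, 7, 10}  B8 = {1, 3, 4, 8}
Tree: B1–B2, B2–B3, B1–B4, B1–B5, B2–B6, B6–B7, B4–B8
Each bag holds 4 vertices, so the decomposition has width 3, which upper-bounds the treewidth. For the lower bound, the 4 vertices {1, 6, 7, 10} are pairwise adjacent, and any tree decomposition puts a clique entirely inside one bag — forcing width ≥ 3. Hence tw(G) = 3 exactly.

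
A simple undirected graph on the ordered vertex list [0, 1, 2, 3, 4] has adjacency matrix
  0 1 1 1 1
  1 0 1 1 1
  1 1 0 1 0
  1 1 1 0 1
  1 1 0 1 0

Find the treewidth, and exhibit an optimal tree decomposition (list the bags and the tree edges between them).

Every bag has size at most 4, so the width is 4 − 1 = 3 and tw(G) ≤ 3. Conversely, {0, 1, 2, 3} is a clique of size 4, and the vertices of any clique must share a bag in every tree decomposition; so some bag has ≥ 4 vertices and tw(G) ≥ 3. Combining the bounds, tw(G) = 3.

Treewidth 3.
One optimal decomposition is:
Bags: B1 = {0, 1, 3, 4}  B2 = {0, 1, 2, 3}
Tree: B1–B2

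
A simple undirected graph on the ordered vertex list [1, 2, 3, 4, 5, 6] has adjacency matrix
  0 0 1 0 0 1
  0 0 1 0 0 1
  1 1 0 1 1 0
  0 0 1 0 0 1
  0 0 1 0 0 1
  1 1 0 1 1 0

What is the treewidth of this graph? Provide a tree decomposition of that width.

Treewidth 2.
One optimal decomposition is:
Bags: B1 = {3, 4, 6}  B2 = {3, 5, 6}  B3 = {2, 3, 6}  B4 = {1, 3, 6}
Tree: B1–B2, B2–B3, B3–B4

The largest bag has 3 vertices, giving width 2; this decomposition certifies tw(G) ≤ 2. Since 3–4–6–5–3 is a cycle in G, G is not acyclic. Forests are exactly the graphs of treewidth ≤ 1, so tw(G) ≥ 2. The upper and lower bounds meet at 2, so that is the treewidth.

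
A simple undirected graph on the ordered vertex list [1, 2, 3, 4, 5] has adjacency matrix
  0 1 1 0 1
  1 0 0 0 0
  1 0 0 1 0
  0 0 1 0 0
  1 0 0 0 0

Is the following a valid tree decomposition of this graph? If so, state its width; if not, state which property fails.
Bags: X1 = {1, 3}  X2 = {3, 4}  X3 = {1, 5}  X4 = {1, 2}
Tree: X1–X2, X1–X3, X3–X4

Checking the three conditions: (i) the bags cover all of {1, 2, 3, 4, 5}; (ii) for each edge, some bag contains both endpoints; (iii) the bags containing any fixed vertex form a subtree. All hold, so the decomposition is valid with width 2 − 1 = 1.

Yes; width 1.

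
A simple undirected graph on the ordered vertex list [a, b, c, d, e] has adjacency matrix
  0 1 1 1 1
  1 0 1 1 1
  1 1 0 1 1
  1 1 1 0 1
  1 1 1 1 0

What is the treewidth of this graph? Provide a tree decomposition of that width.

With just one bag of size 5, the width is 5 − 1 = 4, so tw(G) ≤ 4. Conversely, {a, b, c, d, e} is a clique of size 5, and the vertices of any clique must share a bag in every tree decomposition; so some bag has ≥ 5 vertices and tw(G) ≥ 4. Combining the bounds, tw(G) = 4.

Treewidth 4.
One such decomposition:
Bags: B1 = {a, b, c, d, e}
Tree: (single bag)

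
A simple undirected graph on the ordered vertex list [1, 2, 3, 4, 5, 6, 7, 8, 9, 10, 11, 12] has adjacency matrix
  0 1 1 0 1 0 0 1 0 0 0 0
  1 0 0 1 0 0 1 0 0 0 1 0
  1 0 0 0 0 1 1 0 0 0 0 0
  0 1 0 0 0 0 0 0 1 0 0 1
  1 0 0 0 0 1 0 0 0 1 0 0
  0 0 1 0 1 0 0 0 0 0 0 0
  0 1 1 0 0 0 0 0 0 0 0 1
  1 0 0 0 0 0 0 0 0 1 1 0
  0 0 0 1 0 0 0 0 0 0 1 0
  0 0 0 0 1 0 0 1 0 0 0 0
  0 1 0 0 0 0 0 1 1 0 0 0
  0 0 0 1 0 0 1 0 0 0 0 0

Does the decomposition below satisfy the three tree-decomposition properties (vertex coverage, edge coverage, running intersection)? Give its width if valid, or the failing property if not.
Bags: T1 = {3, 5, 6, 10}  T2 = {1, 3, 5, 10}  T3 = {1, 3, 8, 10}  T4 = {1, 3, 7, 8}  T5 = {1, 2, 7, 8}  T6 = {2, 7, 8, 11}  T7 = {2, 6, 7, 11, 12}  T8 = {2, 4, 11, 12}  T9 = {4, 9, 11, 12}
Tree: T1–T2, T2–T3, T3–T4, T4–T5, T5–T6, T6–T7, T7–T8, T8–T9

A tree decomposition must satisfy three properties: every vertex lies in some bag; for every edge, both endpoints lie together in some bag; and for every vertex, the bags containing it form a connected subtree. Here bags containing vertex 6 are not connected in the tree, so the decomposition is invalid.

No — bags containing vertex 6 are not connected in the tree.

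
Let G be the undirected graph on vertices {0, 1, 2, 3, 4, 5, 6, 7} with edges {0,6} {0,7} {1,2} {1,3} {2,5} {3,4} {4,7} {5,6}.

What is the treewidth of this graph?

2

A width-2 tree decomposition is:
Bags: B1 = {0, 5, 6}  B2 = {0, 2, 5}  B3 = {0, 1, 2}  B4 = {0, 1, 3}  B5 = {0, 3, 4}  B6 = {0, 4, 7}
Tree: B1–B2, B2–B3, B3–B4, B4–B5, B5–B6
Every bag has size at most 3, so the width is 3 − 1 = 2 and tw(G) ≤ 2. For the lower bound, G contains the cycle 0–6–5–2–1–3–4–7–0, so G is not a forest; only forests have treewidth ≤ 1, hence tw(G) ≥ 2. Hence tw(G) = 2 exactly.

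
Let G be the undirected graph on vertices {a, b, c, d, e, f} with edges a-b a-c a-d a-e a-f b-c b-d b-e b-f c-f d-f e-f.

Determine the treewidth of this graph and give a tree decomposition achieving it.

Treewidth 3.
One such decomposition:
Bags: B1 = {a, b, d, f}  B2 = {a, b, e, f}  B3 = {a, b, c, f}
Tree: B1–B2, B2–B3

Every bag has size at most 4, so the width is 4 − 1 = 3 and tw(G) ≤ 3. On the other hand G contains the 4-clique {a, b, d, f}. A clique must lie in a single bag of any decomposition, so no decomposition can have width below 3. Combining the bounds, tw(G) = 3.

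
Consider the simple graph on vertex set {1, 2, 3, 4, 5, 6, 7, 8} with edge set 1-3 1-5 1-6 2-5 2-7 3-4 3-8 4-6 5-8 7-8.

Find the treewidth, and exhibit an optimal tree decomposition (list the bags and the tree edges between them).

Treewidth 2.
One such decomposition:
Bags: B1 = {1, 4, 6}  B2 = {1, 3, 4}  B3 = {1, 3, 5}  B4 = {3, 5, 8}  B5 = {2, 5, 8}  B6 = {2, 7, 8}
Tree: B1–B2, B2–B3, B3–B4, B4–B5, B5–B6

Each bag holds 3 vertices, so the decomposition has width 2, which upper-bounds the treewidth. Since 6–4–3–1–6 is a cycle in G, G is not acyclic. Forests are exactly the graphs of treewidth ≤ 1, so tw(G) ≥ 2. Combining the bounds, tw(G) = 2.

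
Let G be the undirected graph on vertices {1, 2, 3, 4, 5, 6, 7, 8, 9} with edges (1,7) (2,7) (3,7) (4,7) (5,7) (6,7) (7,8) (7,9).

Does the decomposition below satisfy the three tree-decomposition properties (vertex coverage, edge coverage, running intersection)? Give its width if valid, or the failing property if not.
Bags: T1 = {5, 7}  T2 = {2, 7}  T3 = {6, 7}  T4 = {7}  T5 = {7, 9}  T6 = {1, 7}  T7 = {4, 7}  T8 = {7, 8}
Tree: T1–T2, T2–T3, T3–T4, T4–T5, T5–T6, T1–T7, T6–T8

No — vertex 3 appears in no bag.

A tree decomposition must satisfy three properties: every vertex lies in some bag; for every edge, both endpoints lie together in some bag; and for every vertex, the bags containing it form a connected subtree. Here vertex 3 appears in no bag, so the decomposition is invalid.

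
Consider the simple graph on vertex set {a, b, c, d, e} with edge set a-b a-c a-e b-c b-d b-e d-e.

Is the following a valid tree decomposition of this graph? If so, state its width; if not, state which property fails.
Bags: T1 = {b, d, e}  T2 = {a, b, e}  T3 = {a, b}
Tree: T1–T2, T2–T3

A tree decomposition must satisfy three properties: every vertex lies in some bag; for every edge, both endpoints lie together in some bag; and for every vertex, the bags containing it form a connected subtree. Here vertex c appears in no bag, so the decomposition is invalid.

No — vertex c appears in no bag.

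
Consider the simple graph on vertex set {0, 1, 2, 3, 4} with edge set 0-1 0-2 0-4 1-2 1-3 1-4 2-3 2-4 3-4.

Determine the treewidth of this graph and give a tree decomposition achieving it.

Treewidth 3.
Bags: B1 = {1, 2, 3, 4}  B2 = {0, 1, 2, 4}
Tree: B1–B2

Every bag has size at most 4, so the width is 4 − 1 = 3 and tw(G) ≤ 3. For the lower bound, the 4 vertices {0, 1, 2, 4} are pairwise adjacent, and any tree decomposition puts a clique entirely inside one bag — forcing width ≥ 3. Hence tw(G) = 3 exactly.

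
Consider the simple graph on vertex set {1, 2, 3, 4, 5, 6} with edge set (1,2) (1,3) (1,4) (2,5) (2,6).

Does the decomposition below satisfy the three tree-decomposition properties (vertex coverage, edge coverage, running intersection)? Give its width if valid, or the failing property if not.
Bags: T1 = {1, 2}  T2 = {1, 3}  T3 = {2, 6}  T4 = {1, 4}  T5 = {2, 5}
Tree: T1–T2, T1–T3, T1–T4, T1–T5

Yes; width 1.

Vertex coverage: the bags together contain {1, 2, 3, 4, 5, 6}, the full vertex set. Edge coverage: each edge of G has both endpoints in at least one bag. Running intersection: for every vertex, the bags containing it form a connected subtree. All three properties hold, so this is a valid tree decomposition of width max|bag| − 1 = 1, and hence tw(G) ≤ 1.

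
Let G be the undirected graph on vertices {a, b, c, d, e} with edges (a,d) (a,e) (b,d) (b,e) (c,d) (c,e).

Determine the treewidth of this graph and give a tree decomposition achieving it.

Treewidth 2.
Bags: B1 = {c, d, e}  B2 = {a, d, e}  B3 = {b, d, e}
Tree: B1–B2, B2–B3

Every bag has size at most 3, so the width is 3 − 1 = 2 and tw(G) ≤ 2. The edges c–e–a–d–c form a cycle, so G is not a tree and its treewidth is at least 2. Combining the bounds, tw(G) = 2.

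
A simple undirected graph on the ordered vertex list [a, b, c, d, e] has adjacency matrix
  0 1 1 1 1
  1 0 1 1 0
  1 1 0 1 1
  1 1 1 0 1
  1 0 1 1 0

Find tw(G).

A width-3 tree decomposition is:
Bags: B1 = {a, c, d, e}  B2 = {a, b, c, d}
Tree: B1–B2
Every bag has size at most 4, so the width is 4 − 1 = 3 and tw(G) ≤ 3. On the other hand G contains the 4-clique {a, c, d, e}. A clique must lie in a single bag of any decomposition, so no decomposition can have width below 3. Hence tw(G) = 3 exactly.

3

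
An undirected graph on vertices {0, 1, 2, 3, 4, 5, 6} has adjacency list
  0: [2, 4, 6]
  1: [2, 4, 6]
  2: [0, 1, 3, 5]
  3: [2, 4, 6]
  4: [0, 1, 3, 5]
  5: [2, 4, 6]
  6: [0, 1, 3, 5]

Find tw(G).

3

A width-3 tree decomposition is:
Bags: B1 = {0, 2, 4, 6}  B2 = {2, 3, 4, 6}  B3 = {1, 2, 4, 6}  B4 = {2, 4, 5, 6}
Tree: B1–B2, B2–B3, B3–B4
Each bag holds 4 vertices, so the decomposition has width 3, which upper-bounds the treewidth. For the lower bound: the 4 vertex sets {0,6}, {3,4}, {2}, {1} are disjoint, each induces a connected subgraph, and every pair is joined by at least one edge of G. Contracting each set to a single vertex therefore yields K_{4} as a minor, and since treewidth is minor-monotone, tw(G) ≥ tw(K_{4}) = 3. Therefore the treewidth is 3.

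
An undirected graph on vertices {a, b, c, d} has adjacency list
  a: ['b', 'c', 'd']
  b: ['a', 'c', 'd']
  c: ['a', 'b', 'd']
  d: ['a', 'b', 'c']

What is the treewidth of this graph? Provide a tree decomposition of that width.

Treewidth 3.
Bags: B1 = {a, b, c, d}
Tree: (single bag)

With just one bag of size 4, the width is 4 − 1 = 3, so tw(G) ≤ 3. Conversely, {a, b, c, d} is a clique of size 4, and the vertices of any clique must share a bag in every tree decomposition; so some bag has ≥ 4 vertices and tw(G) ≥ 3. Therefore the treewidth is 3.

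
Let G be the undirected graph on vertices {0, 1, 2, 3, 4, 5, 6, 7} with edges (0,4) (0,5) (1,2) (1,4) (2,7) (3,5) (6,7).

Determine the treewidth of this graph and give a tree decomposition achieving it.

Every bag has size at most 2, so the width is 2 − 1 = 1 and tw(G) ≤ 1. G has an edge, so its treewidth is at least 1. Combining the bounds, tw(G) = 1.

Treewidth 1.
Bags: B1 = {3, 5}  B2 = {0, 5}  B3 = {0, 4}  B4 = {1, 4}  B5 = {1, 2}  B6 = {2, 7}  B7 = {6, 7}
Tree: B1–B2, B2–B3, B3–B4, B4–B5, B5–B6, B6–B7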